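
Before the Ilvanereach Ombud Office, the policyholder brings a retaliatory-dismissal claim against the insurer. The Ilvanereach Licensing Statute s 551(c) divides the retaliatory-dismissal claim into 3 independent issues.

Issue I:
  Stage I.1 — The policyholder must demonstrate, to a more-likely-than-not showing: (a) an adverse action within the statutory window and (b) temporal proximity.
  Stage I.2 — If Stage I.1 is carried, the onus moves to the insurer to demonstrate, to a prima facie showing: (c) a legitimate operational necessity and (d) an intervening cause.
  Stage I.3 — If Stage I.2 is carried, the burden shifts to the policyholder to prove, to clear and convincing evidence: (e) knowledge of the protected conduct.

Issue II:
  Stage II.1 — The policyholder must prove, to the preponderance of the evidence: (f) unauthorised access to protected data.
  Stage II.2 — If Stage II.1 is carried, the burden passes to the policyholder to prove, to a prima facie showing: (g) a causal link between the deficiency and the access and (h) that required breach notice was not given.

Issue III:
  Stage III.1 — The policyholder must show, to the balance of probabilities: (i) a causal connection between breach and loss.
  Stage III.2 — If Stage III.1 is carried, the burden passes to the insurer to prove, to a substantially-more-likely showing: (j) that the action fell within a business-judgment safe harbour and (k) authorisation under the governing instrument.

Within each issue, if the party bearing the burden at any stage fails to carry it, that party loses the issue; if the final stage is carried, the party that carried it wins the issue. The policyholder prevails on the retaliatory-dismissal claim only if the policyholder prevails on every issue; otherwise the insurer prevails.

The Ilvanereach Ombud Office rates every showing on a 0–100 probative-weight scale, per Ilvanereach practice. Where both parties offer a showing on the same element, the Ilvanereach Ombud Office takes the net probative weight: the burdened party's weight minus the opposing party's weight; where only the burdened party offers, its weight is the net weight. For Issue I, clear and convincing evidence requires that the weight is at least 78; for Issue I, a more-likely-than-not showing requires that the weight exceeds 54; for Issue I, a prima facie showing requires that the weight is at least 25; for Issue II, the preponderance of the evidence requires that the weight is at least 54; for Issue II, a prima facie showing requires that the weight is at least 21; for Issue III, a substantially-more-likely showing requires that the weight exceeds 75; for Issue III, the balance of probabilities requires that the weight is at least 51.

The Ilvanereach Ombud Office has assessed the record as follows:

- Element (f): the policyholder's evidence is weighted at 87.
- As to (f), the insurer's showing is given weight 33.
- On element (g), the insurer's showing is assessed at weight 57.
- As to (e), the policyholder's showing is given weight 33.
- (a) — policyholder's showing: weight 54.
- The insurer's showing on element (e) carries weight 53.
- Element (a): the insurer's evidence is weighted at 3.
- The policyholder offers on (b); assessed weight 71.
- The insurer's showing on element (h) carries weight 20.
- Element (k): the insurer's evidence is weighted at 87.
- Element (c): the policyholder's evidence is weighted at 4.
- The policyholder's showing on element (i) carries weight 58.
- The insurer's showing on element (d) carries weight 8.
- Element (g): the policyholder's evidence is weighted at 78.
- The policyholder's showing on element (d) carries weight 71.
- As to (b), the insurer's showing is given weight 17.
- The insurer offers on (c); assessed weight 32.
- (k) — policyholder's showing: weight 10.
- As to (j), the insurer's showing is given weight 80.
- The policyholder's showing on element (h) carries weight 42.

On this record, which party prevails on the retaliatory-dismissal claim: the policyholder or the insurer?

insurer

— Issue I —
Stage I.1 (policyholder, a more-likely-than-not showing, weight exceeds 54): (a) net 54−3=51 ≤ 54 — fails; (b) net 71−17=54 ≤ 54 — fails.
  Stage I.1 not carried; the policyholder fails its burden.
So the insurer prevails on this issue.
— Issue II —
At Stage II.1 the policyholder must meet the preponderance of the evidence (weight is at least 54): on (f) the weight is 87 less the opposing 33 gives net 54, ≥ 54, so (f) meets the standard.
  Stage II.1 is satisfied; the policyholder continues to bear the burden.
At Stage II.2 the policyholder must meet a prima facie showing (weight is at least 21): on (g) the weight is 78 less the opposing 57 gives net 21, ≥ 21, so (g) meets the standard; on (h) the weight is 42 less the opposing 20 gives net 22, ≥ 21, so (h) meets the standard.
  The policyholder carries the last stage.
Every stage carried; the policyholder prevails on this issue.
— Issue III —
Stage III.1 — burden on policyholder; standard: the balance of probabilities (weight is at least 51).
    (i): 58 ≥ 51 [met]
  Stage III.1 carried; the burden shifts to the insurer.
Stage III.2 — burden on insurer; standard: a substantially-more-likely showing (weight exceeds 75).
    (j): 80 > 75 [met]
    (k): 87 − 10 = 77 > 75 [met]
  Stage III.2 carried; the final stage is satisfied.
All stages carried — the insurer prevails on this issue.
Per-issue: Issue I → insurer; Issue II → policyholder; Issue III → insurer. The policyholder must prevail on every issue; overall, the insurer prevails.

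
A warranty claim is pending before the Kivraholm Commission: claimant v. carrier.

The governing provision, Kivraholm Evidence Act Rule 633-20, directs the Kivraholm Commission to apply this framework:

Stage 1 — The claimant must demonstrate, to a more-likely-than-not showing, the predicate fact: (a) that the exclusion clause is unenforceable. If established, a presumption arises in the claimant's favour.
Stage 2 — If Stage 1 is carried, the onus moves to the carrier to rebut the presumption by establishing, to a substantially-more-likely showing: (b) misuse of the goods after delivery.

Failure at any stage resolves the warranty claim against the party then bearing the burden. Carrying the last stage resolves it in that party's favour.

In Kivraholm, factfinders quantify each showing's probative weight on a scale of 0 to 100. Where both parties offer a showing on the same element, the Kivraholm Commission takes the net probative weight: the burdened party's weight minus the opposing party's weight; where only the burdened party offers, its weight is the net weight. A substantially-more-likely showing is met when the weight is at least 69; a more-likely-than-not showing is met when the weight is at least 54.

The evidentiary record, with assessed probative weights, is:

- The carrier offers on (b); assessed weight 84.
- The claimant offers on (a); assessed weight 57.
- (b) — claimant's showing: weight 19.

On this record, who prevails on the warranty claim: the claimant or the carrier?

Stage 1 (claimant, a more-likely-than-not showing, weight is at least 54): (a) 57 ≥ 54 — meets.
  All elements met. The burden passes to the carrier.
Stage 2 (carrier, a substantially-more-likely showing, weight is at least 69): (b) net 84−19=65 < 69 — fails.
  Not every element is met, so the carrier fails to carry Stage 2.
So the claimant prevails.

claimant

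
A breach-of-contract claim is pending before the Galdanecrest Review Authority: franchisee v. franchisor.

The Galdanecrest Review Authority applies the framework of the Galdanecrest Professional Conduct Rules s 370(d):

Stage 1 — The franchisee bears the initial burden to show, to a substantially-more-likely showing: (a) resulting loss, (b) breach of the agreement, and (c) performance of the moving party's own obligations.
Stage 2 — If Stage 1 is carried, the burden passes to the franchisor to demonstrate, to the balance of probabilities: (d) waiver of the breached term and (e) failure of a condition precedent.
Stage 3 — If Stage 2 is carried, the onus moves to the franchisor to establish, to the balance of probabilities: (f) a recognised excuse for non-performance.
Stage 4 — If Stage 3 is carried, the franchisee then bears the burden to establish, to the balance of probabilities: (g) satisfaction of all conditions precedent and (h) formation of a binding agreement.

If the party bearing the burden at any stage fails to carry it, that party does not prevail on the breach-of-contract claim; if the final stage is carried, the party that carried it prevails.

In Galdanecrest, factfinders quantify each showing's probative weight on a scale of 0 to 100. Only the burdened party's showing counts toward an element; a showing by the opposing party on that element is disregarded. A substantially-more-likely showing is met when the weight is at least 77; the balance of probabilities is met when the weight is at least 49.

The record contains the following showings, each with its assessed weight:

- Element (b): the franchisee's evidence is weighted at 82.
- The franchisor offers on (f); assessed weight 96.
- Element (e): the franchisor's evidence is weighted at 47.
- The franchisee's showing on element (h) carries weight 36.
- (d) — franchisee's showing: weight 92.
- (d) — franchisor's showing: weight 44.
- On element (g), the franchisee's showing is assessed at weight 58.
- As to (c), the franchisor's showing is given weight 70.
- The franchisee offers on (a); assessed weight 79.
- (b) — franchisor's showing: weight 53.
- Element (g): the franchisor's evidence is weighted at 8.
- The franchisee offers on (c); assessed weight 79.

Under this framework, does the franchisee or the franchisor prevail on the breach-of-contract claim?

At Stage 1 the franchisee must meet a substantially-more-likely showing (weight is at least 77): on (a) the weight is 79, ≥ 77, so (a) meets the standard; on (b) the weight is 82 (the franchisor's 53 is given no effect), which does reach 77, so (b) meets the standard; on (c) the weight is 79 (the franchisor's 70 is given no effect), which does reach 77, so (c) meets the standard.
  Stage 1 is satisfied; the onus moves to the franchisor.
At Stage 2 the franchisor must meet the balance of probabilities (weight is at least 49): on (d) the weight is 44 (the franchisee's 92 is given no effect), which does not reach 49, so (d) does not meet the standard; on (e) the weight is 47, which does not reach 49, so (e) does not meet the standard.
  Stage 2 not carried; the franchisor fails its burden.
The analysis ends at Stage 2; the franchisee prevails.

franchisee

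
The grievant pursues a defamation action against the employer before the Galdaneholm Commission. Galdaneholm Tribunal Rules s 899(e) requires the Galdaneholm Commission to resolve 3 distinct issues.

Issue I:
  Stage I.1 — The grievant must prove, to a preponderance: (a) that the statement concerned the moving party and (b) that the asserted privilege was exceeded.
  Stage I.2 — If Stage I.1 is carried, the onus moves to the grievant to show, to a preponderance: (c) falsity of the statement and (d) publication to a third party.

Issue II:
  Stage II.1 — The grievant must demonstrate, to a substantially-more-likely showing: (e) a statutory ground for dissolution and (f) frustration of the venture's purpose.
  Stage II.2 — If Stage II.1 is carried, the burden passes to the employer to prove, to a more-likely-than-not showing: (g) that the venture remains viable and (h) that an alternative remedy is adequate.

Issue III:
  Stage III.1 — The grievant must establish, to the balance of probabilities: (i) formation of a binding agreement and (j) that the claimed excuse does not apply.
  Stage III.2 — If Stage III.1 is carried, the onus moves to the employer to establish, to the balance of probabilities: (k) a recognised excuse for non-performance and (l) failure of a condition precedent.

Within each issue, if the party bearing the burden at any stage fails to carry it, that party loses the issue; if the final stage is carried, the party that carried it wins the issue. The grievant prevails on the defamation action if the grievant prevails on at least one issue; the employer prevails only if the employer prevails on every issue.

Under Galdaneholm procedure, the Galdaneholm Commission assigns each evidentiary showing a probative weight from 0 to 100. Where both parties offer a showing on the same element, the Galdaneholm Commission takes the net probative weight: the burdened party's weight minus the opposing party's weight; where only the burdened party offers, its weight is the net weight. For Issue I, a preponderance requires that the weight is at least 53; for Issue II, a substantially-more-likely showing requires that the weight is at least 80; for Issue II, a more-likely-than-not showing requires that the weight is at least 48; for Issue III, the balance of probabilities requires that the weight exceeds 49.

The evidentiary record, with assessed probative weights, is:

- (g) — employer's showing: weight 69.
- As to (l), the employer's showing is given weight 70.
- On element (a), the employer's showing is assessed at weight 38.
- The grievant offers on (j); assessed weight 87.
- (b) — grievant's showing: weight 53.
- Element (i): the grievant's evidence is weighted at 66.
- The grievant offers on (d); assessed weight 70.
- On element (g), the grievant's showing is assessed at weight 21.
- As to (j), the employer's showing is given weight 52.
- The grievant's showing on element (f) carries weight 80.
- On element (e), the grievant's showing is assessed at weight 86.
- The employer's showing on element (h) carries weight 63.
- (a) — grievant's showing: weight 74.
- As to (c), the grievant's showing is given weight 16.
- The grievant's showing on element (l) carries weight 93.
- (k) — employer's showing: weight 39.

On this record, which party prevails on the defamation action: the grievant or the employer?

— Issue I —
At Stage I.1 the grievant must meet a preponderance (weight is at least 53): on (a) the weight is 74 less the opposing 38 gives net 36, which does not reach 53, so (a) does not meet the standard; on (b) the weight is 53, ≥ 53, so (b) meets the standard.
  The grievant does not carry Stage I.1.
The employer prevails on this issue.
— Issue II —
At Stage II.1 the grievant must meet a substantially-more-likely showing (weight is at least 80): on (e) the weight is 86, which does reach 80, so (e) meets the standard; on (f) the weight is 80, ≥ 80, so (f) meets the standard.
  All elements met. The burden passes to the employer.
At Stage II.2 the employer must meet a more-likely-than-not showing (weight is at least 48): on (g) the weight is 69 less the opposing 21 gives net 48, which does reach 48, so (g) meets the standard; on (h) the weight is 63, which does reach 48, so (h) meets the standard.
  The employer carries the last stage.
All stages carried — the employer prevails on this issue.
— Issue III —
Stage III.1 — burden on grievant; standard: the balance of probabilities (weight exceeds 49).
    (i): 66 > 49 [met]
    (j): 87 − 52 = 35 ≤ 49 [not met]
  The grievant does not carry Stage III.1.
The employer prevails on this issue.
Per-issue: Issue I → employer; Issue II → employer; Issue III → employer. The grievant must prevail on at least one issue; overall, the employer prevails.

employer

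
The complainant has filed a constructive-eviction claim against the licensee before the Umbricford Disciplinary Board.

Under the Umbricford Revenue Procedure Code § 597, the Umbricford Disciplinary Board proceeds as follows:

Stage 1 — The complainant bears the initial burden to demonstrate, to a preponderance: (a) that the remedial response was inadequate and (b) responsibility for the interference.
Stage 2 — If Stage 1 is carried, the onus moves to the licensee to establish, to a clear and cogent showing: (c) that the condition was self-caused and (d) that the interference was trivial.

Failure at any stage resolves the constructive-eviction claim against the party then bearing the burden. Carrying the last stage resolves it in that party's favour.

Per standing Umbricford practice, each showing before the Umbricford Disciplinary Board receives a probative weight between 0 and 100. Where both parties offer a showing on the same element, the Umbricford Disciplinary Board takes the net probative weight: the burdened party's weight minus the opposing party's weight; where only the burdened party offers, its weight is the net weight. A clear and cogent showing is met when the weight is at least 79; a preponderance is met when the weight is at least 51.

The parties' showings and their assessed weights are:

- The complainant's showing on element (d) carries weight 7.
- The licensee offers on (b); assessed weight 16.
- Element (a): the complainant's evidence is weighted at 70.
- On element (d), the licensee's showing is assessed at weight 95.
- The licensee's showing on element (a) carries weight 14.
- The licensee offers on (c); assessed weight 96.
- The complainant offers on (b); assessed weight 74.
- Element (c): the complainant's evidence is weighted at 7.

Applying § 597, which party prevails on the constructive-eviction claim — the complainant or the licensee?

licensee

Stage 1 — burden on complainant; standard: a preponderance (weight is at least 51).
    (a): 70 − 14 = 56 ≥ 51 [met]
    (b): 74 − 16 = 58 ≥ 51 [met]
  All elements met. The burden passes to the licensee.
Stage 2 — burden on licensee; standard: a clear and cogent showing (weight is at least 79).
    (c): 96 − 7 = 89 ≥ 79 [met]
    (d): 95 − 7 = 88 ≥ 79 [met]
  The licensee carries the last stage.
All stages carried — the licensee prevails.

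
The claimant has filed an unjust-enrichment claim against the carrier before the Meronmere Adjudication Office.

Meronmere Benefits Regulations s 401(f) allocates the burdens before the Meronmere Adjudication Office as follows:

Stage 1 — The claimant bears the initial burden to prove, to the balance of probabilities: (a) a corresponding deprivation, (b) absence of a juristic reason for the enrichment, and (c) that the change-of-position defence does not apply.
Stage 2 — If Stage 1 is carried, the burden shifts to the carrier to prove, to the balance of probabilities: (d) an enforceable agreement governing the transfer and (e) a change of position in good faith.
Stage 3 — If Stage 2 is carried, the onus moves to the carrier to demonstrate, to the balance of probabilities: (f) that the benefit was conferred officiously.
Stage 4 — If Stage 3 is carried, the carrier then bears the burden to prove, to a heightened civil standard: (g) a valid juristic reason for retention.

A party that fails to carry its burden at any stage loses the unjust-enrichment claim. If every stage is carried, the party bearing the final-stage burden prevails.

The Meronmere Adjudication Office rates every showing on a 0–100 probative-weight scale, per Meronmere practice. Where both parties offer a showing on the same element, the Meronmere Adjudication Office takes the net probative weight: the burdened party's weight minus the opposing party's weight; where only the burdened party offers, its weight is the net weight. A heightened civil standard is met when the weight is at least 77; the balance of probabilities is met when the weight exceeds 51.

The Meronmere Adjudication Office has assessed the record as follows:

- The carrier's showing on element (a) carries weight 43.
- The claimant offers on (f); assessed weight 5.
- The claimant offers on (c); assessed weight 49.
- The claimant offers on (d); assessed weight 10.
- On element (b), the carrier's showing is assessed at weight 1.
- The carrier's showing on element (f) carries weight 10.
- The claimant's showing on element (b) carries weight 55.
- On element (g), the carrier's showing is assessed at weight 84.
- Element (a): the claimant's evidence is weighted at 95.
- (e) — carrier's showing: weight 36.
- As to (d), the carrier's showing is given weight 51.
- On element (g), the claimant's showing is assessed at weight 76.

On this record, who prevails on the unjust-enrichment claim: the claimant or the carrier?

carrier

Stage 1 (claimant, the balance of probabilities, weight exceeds 51): (a) net 95−43=52 > 51 — meets; (b) net 55−1=54 > 51 — meets; (c) 49 ≤ 51 — fails.
  The claimant does not carry Stage 1.
The carrier prevails.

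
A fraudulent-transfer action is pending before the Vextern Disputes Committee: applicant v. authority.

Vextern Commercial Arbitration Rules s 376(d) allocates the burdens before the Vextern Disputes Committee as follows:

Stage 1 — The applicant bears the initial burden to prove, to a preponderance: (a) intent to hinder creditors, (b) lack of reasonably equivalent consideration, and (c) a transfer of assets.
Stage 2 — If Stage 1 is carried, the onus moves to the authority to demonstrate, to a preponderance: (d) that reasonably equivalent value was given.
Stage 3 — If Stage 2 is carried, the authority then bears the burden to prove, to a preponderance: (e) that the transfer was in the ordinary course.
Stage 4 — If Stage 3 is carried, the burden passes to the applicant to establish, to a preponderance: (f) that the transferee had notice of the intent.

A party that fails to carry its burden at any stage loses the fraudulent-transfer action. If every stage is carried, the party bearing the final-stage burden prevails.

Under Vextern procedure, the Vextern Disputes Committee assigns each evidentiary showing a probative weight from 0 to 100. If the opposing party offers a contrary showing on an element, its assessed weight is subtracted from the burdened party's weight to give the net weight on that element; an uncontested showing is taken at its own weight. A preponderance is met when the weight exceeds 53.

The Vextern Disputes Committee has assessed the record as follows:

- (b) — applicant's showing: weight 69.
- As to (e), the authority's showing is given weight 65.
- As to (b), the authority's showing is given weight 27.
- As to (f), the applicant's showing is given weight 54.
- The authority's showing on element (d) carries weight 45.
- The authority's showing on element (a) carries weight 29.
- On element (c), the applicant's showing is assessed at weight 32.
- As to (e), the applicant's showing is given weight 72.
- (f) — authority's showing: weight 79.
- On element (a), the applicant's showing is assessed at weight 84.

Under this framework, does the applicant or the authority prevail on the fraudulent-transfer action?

Stage 1 — burden on applicant; standard: a preponderance (weight exceeds 53).
    (a): 84 − 29 = 55 > 53 [met]
    (b): 69 − 27 = 42 ≤ 53 [not met]
    (c): 32 ≤ 53 [not met]
  Not every element is met, so the applicant fails to carry Stage 1.
The authority prevails.

authority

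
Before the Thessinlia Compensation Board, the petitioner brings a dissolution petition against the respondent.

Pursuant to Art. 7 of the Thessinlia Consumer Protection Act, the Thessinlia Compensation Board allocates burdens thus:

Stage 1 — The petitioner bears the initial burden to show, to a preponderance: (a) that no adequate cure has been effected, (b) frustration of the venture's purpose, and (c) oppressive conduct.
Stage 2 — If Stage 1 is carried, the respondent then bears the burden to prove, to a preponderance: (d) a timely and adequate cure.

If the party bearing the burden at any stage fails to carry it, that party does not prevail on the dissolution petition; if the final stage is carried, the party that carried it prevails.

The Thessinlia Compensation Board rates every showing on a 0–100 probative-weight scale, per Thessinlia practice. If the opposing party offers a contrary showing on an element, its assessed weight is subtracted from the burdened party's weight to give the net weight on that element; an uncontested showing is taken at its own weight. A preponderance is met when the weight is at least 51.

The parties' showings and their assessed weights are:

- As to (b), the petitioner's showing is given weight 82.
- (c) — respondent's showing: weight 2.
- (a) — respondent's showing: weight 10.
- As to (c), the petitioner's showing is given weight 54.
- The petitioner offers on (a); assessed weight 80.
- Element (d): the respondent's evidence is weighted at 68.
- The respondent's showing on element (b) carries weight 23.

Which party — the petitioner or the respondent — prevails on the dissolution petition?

respondent

Stage 1 — burden on petitioner; standard: a preponderance (weight is at least 51).
    (a): 80 − 10 = 70 ≥ 51 [met]
    (b): 82 − 23 = 59 ≥ 51 [met]
    (c): 54 − 2 = 52 ≥ 51 [met]
  Stage 1 carried; the burden shifts to the respondent.
Stage 2 — burden on respondent; standard: a preponderance (weight is at least 51).
    (d): 68 ≥ 51 [met]
  Stage 2 carried; the final stage is satisfied.
With every stage satisfied, the respondent prevails.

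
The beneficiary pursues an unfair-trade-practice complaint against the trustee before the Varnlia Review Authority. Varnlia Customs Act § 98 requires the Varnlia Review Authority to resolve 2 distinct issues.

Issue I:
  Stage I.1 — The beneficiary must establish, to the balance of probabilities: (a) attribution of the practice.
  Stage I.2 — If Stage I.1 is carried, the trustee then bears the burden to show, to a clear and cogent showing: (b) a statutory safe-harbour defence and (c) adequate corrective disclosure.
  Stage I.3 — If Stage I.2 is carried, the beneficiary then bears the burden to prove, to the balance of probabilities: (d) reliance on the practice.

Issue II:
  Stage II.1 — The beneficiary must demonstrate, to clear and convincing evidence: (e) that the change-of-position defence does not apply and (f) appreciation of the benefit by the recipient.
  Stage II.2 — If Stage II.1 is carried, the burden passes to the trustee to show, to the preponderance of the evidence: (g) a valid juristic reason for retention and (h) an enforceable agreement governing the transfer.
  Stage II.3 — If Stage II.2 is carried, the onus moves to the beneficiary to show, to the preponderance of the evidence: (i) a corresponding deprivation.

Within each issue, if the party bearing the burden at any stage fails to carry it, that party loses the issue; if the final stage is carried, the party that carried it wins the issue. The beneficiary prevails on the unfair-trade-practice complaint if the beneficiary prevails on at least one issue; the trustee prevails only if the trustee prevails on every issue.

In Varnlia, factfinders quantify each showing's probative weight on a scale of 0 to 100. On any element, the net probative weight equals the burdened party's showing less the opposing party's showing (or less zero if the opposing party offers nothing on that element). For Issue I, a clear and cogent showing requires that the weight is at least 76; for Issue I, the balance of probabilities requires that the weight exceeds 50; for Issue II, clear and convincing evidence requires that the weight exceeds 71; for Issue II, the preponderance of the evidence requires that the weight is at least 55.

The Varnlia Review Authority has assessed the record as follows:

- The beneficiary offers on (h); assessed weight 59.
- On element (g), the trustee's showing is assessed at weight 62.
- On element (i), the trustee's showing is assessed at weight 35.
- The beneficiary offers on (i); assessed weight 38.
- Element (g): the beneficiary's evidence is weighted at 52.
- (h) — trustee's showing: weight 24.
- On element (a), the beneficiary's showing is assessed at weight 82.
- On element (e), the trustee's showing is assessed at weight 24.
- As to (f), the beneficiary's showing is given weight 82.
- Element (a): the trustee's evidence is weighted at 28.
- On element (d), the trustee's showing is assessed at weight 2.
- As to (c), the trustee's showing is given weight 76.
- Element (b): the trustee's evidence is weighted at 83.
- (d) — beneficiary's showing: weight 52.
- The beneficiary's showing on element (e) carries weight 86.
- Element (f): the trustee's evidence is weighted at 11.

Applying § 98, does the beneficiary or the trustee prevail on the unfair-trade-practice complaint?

trustee

— Issue I —
Stage I.1 (beneficiary, the balance of probabilities, weight exceeds 50): (a) net 82−28=54 > 50 — meets.
  All elements met. The burden passes to the trustee.
Stage I.2 (trustee, a clear and cogent showing, weight is at least 76): (b) 83 ≥ 76 — meets; (c) 76 ≥ 76 — meets.
  The trustee carries Stage I.2; the beneficiary now bears the burden.
Stage I.3 (beneficiary, the balance of probabilities, weight exceeds 50): (d) net 52−2=50 ≤ 50 — fails.
  Stage I.3 not carried; the beneficiary fails its burden.
The trustee prevails on this issue.
— Issue II —
Stage II.1 (beneficiary, clear and convincing evidence, weight exceeds 71): (e) net 86−24=62 ≤ 71 — fails; (f) net 82−11=71 ≤ 71 — fails.
  Not every element is met, so the beneficiary fails to carry Stage II.1.
So the trustee prevails on this issue.
Per-issue: Issue I → trustee; Issue II → trustee. The beneficiary must prevail on at least one issue; overall, the trustee prevails.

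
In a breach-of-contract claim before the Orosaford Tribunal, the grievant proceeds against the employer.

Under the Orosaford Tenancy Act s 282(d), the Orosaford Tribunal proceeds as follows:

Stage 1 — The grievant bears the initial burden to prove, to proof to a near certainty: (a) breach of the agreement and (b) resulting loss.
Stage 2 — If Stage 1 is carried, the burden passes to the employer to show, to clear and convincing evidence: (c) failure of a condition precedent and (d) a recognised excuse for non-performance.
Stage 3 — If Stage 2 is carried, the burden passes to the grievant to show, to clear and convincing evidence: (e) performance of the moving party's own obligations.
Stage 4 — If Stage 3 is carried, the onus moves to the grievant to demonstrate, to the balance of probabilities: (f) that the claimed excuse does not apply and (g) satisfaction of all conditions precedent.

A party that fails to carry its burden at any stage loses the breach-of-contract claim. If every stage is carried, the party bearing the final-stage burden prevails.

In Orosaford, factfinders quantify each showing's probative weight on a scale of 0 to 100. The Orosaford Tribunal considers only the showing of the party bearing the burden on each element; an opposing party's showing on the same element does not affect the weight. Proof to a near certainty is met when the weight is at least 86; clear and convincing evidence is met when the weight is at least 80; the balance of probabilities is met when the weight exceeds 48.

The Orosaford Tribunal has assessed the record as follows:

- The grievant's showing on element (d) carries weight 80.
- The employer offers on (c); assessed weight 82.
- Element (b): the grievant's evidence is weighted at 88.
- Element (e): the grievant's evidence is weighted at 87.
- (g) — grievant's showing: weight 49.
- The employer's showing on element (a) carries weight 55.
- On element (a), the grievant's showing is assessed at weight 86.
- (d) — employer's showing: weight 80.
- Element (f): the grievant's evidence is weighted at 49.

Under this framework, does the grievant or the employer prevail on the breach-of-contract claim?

grievant

At Stage 1 the grievant must meet proof to a near certainty (weight is at least 86): on (a) the weight is 86 (the employer's 55 is given no effect), ≥ 86, so (a) meets the standard; on (b) the weight is 88, ≥ 86, so (b) meets the standard.
  The grievant carries Stage 1; the employer now bears the burden.
At Stage 2 the employer must meet clear and convincing evidence (weight is at least 80): on (c) the weight is 82, which does reach 80, so (c) meets the standard; on (d) the weight is 80 (the grievant's 80 is given no effect), ≥ 80, so (d) meets the standard.
  The employer carries Stage 2; the grievant now bears the burden.
At Stage 3 the grievant must meet clear and convincing evidence (weight is at least 80): on (e) the weight is 87, which does reach 80, so (e) meets the standard.
  Stage 3 carried; the burden remains with the grievant.
At Stage 4 the grievant must meet the balance of probabilities (weight exceeds 48): on (f) the weight is 49, > 48, so (f) meets the standard; on (g) the weight is 49, > 48, so (g) meets the standard.
  The grievant carries the last stage.
All stages carried — the grievant prevails.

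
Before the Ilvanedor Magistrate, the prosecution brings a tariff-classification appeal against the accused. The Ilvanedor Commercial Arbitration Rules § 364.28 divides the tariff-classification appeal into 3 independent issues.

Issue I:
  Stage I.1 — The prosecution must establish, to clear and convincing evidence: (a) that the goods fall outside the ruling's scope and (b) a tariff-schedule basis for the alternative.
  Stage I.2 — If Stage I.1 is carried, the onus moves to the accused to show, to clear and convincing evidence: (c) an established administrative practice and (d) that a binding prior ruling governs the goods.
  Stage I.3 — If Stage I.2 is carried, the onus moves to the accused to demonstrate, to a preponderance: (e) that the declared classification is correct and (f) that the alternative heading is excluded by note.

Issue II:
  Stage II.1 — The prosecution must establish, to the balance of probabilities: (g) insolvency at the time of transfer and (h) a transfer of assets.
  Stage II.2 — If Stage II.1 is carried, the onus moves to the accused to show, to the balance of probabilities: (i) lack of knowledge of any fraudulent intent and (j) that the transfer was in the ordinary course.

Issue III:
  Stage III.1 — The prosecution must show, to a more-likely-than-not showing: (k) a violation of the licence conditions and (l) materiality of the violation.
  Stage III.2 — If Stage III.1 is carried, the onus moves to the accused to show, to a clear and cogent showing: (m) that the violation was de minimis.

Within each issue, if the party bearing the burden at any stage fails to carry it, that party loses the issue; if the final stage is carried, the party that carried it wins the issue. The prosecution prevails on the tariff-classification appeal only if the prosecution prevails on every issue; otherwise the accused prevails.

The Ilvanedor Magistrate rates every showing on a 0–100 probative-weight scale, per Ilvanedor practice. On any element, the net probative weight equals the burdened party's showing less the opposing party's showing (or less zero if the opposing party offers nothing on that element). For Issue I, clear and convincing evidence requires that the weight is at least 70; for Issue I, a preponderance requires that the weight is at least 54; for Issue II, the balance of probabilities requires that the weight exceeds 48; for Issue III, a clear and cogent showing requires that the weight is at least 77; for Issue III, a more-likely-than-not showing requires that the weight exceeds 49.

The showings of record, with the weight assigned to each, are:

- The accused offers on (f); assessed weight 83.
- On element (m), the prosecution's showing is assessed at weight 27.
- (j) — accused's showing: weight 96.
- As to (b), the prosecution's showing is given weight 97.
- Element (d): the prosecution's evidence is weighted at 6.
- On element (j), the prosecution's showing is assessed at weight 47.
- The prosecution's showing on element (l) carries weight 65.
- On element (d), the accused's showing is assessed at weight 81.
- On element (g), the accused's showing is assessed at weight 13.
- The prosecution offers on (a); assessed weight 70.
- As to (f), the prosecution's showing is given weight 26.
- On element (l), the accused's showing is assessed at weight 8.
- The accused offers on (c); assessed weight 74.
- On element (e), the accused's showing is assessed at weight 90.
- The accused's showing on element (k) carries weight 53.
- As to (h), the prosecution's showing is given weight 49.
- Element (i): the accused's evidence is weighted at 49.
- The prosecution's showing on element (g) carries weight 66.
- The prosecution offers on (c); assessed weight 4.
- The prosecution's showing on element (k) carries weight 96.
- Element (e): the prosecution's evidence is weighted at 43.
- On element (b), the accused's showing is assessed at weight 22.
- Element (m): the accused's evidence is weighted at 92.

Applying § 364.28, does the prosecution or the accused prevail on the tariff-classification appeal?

accused

— Issue I —
Stage I.1 — burden on prosecution; standard: clear and convincing evidence (weight is at least 70).
    (a): 70 ≥ 70 [met]
    (b): 97 − 22 = 75 ≥ 70 [met]
  Stage I.1 carried; the burden shifts to the accused.
Stage I.2 — burden on accused; standard: clear and convincing evidence (weight is at least 70).
    (c): 74 − 4 = 70 ≥ 70 [met]
    (d): 81 − 6 = 75 ≥ 70 [met]
  Stage I.2 carried; the burden remains with the accused.
Stage I.3 — burden on accused; standard: a preponderance (weight is at least 54).
    (e): 90 − 43 = 47 < 54 [not met]
    (f): 83 − 26 = 57 ≥ 54 [met]
  Stage I.3 not carried; the accused fails its burden.
The analysis ends at Stage I.3; the prosecution prevails on this issue.
— Issue II —
Stage II.1 — burden on prosecution; standard: the balance of probabilities (weight exceeds 48).
    (g): 66 − 13 = 53 > 48 [met]
    (h): 49 > 48 [met]
  Stage II.1 is satisfied; the onus moves to the accused.
Stage II.2 — burden on accused; standard: the balance of probabilities (weight exceeds 48).
    (i): 49 > 48 [met]
    (j): 96 − 47 = 49 > 48 [met]
  Stage II.2 carried; the final stage is satisfied.
With every stage satisfied, the accused prevails on this issue.
— Issue III —
At Stage III.1 the prosecution must meet a more-likely-than-not showing (weight exceeds 49): on (k) the weight is 96 less the opposing 53 gives net 43, ≤ 49, so (k) does not meet the standard; on (l) the weight is 65 less the opposing 8 gives net 57, which does exceed 49, so (l) meets the standard.
  The prosecution does not carry Stage III.1.
So the accused prevails on this issue.
Per-issue: Issue I → prosecution; Issue II → accused; Issue III → accused. The prosecution must prevail on every issue; overall, the accused prevails.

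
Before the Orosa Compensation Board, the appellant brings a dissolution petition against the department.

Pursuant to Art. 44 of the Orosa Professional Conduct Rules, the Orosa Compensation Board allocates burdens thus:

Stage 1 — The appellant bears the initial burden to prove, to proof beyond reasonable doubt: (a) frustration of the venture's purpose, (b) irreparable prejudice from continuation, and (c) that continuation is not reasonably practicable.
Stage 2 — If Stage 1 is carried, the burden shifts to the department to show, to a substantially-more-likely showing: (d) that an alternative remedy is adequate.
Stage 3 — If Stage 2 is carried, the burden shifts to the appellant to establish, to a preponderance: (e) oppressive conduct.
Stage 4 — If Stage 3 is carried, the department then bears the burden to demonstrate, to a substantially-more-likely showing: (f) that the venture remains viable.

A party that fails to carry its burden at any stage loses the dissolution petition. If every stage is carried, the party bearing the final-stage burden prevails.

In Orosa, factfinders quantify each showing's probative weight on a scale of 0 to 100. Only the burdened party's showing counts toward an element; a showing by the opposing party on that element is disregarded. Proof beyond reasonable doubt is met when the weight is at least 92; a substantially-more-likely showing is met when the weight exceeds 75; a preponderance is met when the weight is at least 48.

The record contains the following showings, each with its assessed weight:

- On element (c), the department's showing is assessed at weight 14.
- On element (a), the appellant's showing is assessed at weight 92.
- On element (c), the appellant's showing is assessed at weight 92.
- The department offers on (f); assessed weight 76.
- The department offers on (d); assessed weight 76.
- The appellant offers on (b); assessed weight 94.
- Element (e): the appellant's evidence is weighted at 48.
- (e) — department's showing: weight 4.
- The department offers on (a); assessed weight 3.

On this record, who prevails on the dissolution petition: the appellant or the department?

department

At Stage 1 the appellant must meet proof beyond reasonable doubt (weight is at least 92): on (a) the weight is 92 (the department's 3 is given no effect), ≥ 92, so (a) meets the standard; on (b) the weight is 94, ≥ 92, so (b) meets the standard; on (c) the weight is 92 (the department's 14 is given no effect), which does reach 92, so (c) meets the standard.
  Stage 1 carried; the burden shifts to the department.
At Stage 2 the department must meet a substantially-more-likely showing (weight exceeds 75): on (d) the weight is 76, > 75, so (d) meets the standard.
  Stage 2 is satisfied; the onus moves to the appellant.
At Stage 3 the appellant must meet a preponderance (weight is at least 48): on (e) the weight is 48 (the department's 4 is given no effect), which does reach 48, so (e) meets the standard.
  All elements met. The burden passes to the department.
At Stage 4 the department must meet a substantially-more-likely showing (weight exceeds 75): on (f) the weight is 76, > 75, so (f) meets the standard.
  All elements met at the final stage.
All stages carried — the department prevails.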